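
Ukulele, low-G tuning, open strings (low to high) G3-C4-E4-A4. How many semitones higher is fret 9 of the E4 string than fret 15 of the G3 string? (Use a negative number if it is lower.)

3 semitones

E4 at fret 9 → C♯5 (MIDI 73); G3 at fret 15 → A♯4 (MIDI 70).
73 − 70 = 3, so the two pitches are 3 semitones apart.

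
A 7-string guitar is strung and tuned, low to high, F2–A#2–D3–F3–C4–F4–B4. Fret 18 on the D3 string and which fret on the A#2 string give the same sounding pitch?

D3 at fret 18 is D3 + 18 semitones = G#4.
The open A#2 string is 4 semitones below the open D3, so the same pitch on the A#2 string lies at fret 18 + 4 = 22.

22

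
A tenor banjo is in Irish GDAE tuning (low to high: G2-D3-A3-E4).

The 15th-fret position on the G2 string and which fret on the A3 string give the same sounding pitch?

G2 at fret 15 is G2 + 15 semitones = A♯3.
The open A3 string is 14 semitones above the open G2, so the same pitch on the A3 string lies at fret 15 − 14 = 1.

1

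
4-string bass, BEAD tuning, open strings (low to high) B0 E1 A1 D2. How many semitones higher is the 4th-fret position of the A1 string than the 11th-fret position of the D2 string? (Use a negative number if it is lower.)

A1 at fret 4 → C♯2 (MIDI 37); D2 at fret 11 → C♯3 (MIDI 49).
37 − 49 = -12, so the two pitches are 12 semitones apart.

-12 semitones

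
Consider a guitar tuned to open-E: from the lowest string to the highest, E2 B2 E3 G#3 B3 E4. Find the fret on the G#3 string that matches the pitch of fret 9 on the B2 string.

Fret 9 on B2 is MIDI 47 + 9 = 56 (G#3). On the G#3 string (open MIDI 56), that pitch is 56 − 56 = fret 0.

0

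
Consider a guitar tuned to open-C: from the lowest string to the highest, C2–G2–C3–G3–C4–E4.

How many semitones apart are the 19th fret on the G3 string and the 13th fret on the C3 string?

G3 at fret 19 → D5 (MIDI 74); C3 at fret 13 → C♯4 (MIDI 61).
74 − 61 = 13, so the two pitches are 13 semitones apart, with D5 the higher.

13 semitones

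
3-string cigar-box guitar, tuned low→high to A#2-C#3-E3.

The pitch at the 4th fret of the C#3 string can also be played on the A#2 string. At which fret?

7

Fret 4 on C#3 is MIDI 49 + 4 = 53 (F3). On the A#2 string (open MIDI 46), that pitch is 53 − 46 = fret 7.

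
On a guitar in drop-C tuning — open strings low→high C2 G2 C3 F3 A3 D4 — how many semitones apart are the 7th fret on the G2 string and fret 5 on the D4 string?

G2 at fret 7 → D3 (MIDI 50); D4 at fret 5 → G4 (MIDI 67).
50 − 67 = -17, so the two pitches are 17 semitones apart, with G4 the higher.

17 semitones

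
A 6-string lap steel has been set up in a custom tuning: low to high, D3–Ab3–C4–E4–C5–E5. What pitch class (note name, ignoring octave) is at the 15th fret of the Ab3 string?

The open Ab3 string plus 15 semitones: Ab–A–Bb–B–…–A–Bb–B.

B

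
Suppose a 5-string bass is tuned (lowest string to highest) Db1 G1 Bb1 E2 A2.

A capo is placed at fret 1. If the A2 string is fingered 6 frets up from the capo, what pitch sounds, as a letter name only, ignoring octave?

The capo raises the open A2 by 1 semitone to Bb2; fretting 6 more gives A2 + 1 + 6 = A2 + 7 semitones, landing on E.

E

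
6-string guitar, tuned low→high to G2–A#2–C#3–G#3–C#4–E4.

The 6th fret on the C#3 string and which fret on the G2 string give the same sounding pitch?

12

Fret 6 on C#3 is MIDI 49 + 6 = 55 (G3). On the G2 string (open MIDI 43), that pitch is 55 − 43 = fret 12.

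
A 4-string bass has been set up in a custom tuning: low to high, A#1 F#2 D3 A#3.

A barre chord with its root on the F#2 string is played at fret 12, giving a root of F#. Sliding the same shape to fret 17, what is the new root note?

B

Moving from fret 12 to fret 17 shifts the root by 5 semitones.
F# up 5 semitones is B.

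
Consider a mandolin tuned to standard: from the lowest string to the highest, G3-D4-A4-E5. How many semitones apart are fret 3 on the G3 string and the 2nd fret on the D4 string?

G3 at fret 3 → A#3 (MIDI 58); D4 at fret 2 → E4 (MIDI 64).
58 − 64 = -6, so the two pitches are 6 semitones apart, with E4 the higher.

6 semitones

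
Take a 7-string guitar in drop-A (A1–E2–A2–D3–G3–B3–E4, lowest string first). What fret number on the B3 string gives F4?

6

F4 is 6 semitones above the open B3 (B–C–C#–D–D#–E–F), so it sits at fret 6.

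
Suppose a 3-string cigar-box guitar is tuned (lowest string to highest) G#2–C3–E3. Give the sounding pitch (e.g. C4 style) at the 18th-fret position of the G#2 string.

Each fret is one semitone, so G#2 + 18 = D4.

D4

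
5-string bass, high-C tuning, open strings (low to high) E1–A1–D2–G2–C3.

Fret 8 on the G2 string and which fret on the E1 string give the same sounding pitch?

23

Fret 8 on G2 is MIDI 43 + 8 = 51 (D#3). On the E1 string (open MIDI 28), that pitch is 51 − 28 = fret 23.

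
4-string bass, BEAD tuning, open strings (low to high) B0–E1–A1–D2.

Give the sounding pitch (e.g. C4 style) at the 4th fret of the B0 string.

The open B0 string plus 4 semitones: B–C–C#–D–D#.
The walk passes from B into C once, so the octave number goes from 0 to 1.

D♯1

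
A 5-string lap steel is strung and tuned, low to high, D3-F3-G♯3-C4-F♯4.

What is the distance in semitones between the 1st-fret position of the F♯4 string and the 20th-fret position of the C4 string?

F♯4 at fret 1 → G4 (MIDI 67); C4 at fret 20 → G♯5 (MIDI 80).
67 − 80 = -13, so the two pitches are 13 semitones apart, with G♯5 the higher.

13 semitones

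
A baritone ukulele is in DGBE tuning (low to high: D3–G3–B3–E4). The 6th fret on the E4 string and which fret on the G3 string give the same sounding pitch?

Fret 6 on E4 is MIDI 64 + 6 = 70 (A#4). On the G3 string (open MIDI 55), that pitch is 70 − 55 = fret 15.

15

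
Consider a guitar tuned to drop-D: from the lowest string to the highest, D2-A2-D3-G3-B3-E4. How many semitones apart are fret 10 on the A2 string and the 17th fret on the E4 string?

A2 at fret 10 → G3 (MIDI 55); E4 at fret 17 → A5 (MIDI 81).
55 − 81 = -26, so the two pitches are 26 semitones apart, with A5 the higher.

26 semitones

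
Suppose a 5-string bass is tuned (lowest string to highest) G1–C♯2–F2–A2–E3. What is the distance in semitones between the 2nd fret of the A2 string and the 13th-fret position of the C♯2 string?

A2 at fret 2 → B2 (MIDI 47); C♯2 at fret 13 → D3 (MIDI 50).
47 − 50 = -3, so the two pitches are 3 semitones apart, with D3 the higher.

3 semitones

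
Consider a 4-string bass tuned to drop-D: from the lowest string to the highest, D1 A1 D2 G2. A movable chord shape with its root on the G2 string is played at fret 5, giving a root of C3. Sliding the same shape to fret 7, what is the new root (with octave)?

Moving from fret 5 to fret 7 shifts the root by 2 semitones.
C3 up 2 semitones is D3.

D3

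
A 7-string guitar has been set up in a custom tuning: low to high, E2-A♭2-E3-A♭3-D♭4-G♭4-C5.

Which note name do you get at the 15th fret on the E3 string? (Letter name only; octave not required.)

G

E3 is MIDI 52. Adding 15 gives 67; 67 mod 12 = 7, i.e. G.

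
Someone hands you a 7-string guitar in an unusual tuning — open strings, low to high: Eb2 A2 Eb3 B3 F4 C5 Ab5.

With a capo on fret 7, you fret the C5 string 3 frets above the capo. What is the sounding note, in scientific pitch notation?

The capo raises the open C5 by 7 semitones to G5; fretting 3 more gives C5 + 7 + 3 = C5 + 10 semitones = Bb5.
(Also written A#.)

Bb5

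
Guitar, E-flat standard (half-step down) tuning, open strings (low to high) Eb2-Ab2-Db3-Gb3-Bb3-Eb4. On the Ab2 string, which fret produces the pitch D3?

D3 is 6 semitones above the open Ab2 (Ab–A–Bb–B–C–Db–D), so it sits at fret 6.

6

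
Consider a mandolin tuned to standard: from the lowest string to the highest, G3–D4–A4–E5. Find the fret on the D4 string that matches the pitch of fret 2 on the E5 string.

16

E5 at fret 2 is E5 + 2 semitones = F♯5.
The open D4 string is 14 semitones below the open E5, so the same pitch on the D4 string lies at fret 2 + 14 = 16.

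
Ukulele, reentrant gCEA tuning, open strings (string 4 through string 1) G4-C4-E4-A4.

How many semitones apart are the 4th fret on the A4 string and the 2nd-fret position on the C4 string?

A4 at fret 4 → C#5 (MIDI 73); C4 at fret 2 → D4 (MIDI 62).
73 − 62 = 11, so the two pitches are 11 semitones apart, with C#5 the higher.

11 semitones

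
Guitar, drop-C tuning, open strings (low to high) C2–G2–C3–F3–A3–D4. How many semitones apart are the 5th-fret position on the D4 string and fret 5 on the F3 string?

D4 at fret 5 → G4 (MIDI 67); F3 at fret 5 → A♯3 (MIDI 58).
67 − 58 = 9, so the two pitches are 9 semitones apart, with G4 the higher.

9 semitones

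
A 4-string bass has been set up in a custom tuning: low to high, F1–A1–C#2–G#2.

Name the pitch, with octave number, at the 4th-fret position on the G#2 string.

C3

G#2 is MIDI 44. Adding 4 gives 48, which is C3.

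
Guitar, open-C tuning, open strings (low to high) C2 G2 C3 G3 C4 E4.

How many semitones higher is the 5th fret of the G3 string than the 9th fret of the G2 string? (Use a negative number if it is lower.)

8 semitones

G3 at fret 5 → C4 (MIDI 60); G2 at fret 9 → E3 (MIDI 52).
60 − 52 = 8, so the two pitches are 8 semitones apart.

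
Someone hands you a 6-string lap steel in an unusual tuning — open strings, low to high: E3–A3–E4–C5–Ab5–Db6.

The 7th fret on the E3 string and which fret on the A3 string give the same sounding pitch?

E3 at fret 7 is E3 + 7 semitones = B3.
The open A3 string is 5 semitones above the open E3, so the same pitch on the A3 string lies at fret 7 − 5 = 2.

2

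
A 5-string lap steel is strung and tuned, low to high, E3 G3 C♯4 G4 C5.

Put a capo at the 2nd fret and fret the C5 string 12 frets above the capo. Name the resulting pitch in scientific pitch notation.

D6

The capo raises the open C5 by 2 semitones to D5; fretting 12 more gives C5 + 2 + 12 = C5 + 14 semitones = D6.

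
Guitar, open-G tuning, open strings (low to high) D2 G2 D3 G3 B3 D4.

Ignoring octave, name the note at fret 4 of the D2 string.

Each fret is one semitone, so D2 + 4 = F#.
(Equivalently spelled Gb.)

F#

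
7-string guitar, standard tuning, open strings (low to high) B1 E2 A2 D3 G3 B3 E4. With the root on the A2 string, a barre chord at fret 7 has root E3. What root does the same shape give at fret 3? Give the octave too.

C3

Moving from fret 7 to fret 3 shifts the root by -4 semitones.
E3 down 4 semitones is C3.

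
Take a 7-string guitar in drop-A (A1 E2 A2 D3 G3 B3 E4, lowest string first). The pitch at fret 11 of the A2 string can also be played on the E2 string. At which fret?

A2 at fret 11 is A2 + 11 semitones = G#3.
The open E2 string is 5 semitones below the open A2, so the same pitch on the E2 string lies at fret 11 + 5 = 16.

16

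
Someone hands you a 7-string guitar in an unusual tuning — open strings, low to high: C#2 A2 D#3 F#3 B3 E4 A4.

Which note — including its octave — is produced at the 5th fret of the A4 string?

Each fret is one semitone, so A4 + 5 = D5.

D5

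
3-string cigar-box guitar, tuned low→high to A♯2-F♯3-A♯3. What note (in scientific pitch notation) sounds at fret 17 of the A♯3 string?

A♯3 is MIDI 58. Adding 17 gives 75, which is D♯5.

D♯5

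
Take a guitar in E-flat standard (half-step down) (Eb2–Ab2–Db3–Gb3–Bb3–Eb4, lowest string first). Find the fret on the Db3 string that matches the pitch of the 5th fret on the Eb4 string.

19

Fret 5 on Eb4 is MIDI 63 + 5 = 68 (Ab4). On the Db3 string (open MIDI 49), that pitch is 68 − 49 = fret 19.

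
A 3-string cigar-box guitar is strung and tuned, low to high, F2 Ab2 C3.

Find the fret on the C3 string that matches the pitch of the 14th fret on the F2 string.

7

F2 at fret 14 is F2 + 14 semitones = G3.
The open C3 string is 7 semitones above the open F2, so the same pitch on the C3 string lies at fret 14 − 7 = 7.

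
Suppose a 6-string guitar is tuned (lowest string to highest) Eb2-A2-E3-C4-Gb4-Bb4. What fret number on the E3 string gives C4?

C4 is 8 semitones above the open E3 (E–F–Gb–G–Ab–A–Bb–B–C), so it sits at fret 8.

8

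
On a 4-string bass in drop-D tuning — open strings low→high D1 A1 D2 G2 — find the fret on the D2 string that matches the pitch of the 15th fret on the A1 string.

A1 at fret 15 is A1 + 15 semitones = C3.
The open D2 string is 5 semitones above the open A1, so the same pitch on the D2 string lies at fret 15 − 5 = 10.

10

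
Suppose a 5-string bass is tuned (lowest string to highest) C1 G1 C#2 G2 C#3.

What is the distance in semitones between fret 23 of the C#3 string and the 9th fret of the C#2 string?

C#3 at fret 23 → C5 (MIDI 72); C#2 at fret 9 → A#2 (MIDI 46).
72 − 46 = 26, so the two pitches are 26 semitones apart, with C5 the higher.

26 semitones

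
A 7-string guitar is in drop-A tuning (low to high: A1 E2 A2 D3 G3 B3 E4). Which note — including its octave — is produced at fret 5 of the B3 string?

E4

Each fret is one semitone, so B3 + 5 = E4.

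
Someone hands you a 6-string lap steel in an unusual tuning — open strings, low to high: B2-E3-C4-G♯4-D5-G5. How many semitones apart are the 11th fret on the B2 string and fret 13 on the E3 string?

B2 at fret 11 → A♯3 (MIDI 58); E3 at fret 13 → F4 (MIDI 65).
58 − 65 = -7, so the two pitches are 7 semitones apart, with F4 the higher.

7 semitones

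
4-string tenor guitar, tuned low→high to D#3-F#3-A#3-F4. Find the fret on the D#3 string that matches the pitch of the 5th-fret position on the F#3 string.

F#3 at fret 5 is F#3 + 5 semitones = B3.
The open D#3 string is 3 semitones below the open F#3, so the same pitch on the D#3 string lies at fret 5 + 3 = 8.

8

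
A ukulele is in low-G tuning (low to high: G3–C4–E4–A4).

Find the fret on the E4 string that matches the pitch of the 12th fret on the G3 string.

3

Fret 12 on G3 is MIDI 55 + 12 = 67 (G4). On the E4 string (open MIDI 64), that pitch is 67 − 64 = fret 3.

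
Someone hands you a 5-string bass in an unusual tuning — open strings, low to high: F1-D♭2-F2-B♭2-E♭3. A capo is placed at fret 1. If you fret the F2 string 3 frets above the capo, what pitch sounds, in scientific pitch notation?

A2

The capo raises the open F2 by 1 semitone to G♭2; fretting 3 more gives F2 + 1 + 3 = F2 + 4 semitones = A2.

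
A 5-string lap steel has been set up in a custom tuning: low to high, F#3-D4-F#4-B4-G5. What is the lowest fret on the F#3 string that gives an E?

From F#3, count semitones up the chromatic scale until reaching E: F#–G–G#–A–…–D–D#–E — 10 steps.

10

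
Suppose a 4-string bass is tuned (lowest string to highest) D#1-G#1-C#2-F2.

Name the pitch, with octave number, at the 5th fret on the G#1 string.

The open G#1 string plus 5 semitones: G#–A–A#–B–C–C#.
The walk passes from B into C once, so the octave number goes from 1 to 2.

C#2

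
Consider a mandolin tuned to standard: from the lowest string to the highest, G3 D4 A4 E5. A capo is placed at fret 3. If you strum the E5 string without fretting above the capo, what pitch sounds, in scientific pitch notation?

The capo raises the open E5 by 3 semitones to G5; fretting 0 more gives E5 + 3 + 0 = E5 + 3 semitones = G5.

G5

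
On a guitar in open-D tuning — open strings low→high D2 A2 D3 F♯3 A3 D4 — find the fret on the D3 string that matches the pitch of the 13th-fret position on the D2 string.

D2 at fret 13 is D2 + 13 semitones = D♯3.
The open D3 string is 12 semitones above the open D2, so the same pitch on the D3 string lies at fret 13 − 12 = 1.

1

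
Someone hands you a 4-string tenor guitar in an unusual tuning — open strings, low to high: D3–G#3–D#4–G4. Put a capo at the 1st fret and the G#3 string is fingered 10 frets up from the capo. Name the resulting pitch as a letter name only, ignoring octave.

The capo raises the open G#3 by 1 semitone to A3; fretting 10 more gives G#3 + 1 + 10 = G#3 + 11 semitones, landing on G.

G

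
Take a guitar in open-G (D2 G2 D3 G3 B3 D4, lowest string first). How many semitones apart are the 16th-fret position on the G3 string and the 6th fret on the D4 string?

G3 at fret 16 → B4 (MIDI 71); D4 at fret 6 → G#4 (MIDI 68).
71 − 68 = 3, so the two pitches are 3 semitones apart, with B4 the higher.

3 semitones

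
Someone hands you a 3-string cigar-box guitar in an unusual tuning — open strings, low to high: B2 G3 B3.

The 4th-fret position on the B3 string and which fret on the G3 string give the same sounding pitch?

8

B3 at fret 4 is B3 + 4 semitones = D♯4.
The open G3 string is 4 semitones below the open B3, so the same pitch on the G3 string lies at fret 4 + 4 = 8.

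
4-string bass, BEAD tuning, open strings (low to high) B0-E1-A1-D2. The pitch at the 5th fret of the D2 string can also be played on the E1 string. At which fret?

15

Fret 5 on D2 is MIDI 38 + 5 = 43 (G2). On the E1 string (open MIDI 28), that pitch is 43 − 28 = fret 15.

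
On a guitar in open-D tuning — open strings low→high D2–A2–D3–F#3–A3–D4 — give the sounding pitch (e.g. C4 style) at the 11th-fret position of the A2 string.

G#3

Each fret is one semitone, so A2 + 11 = G#3.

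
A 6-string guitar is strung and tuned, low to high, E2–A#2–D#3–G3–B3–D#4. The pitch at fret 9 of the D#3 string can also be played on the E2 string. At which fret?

D#3 at fret 9 is D#3 + 9 semitones = C4.
The open E2 string is 11 semitones below the open D#3, so the same pitch on the E2 string lies at fret 9 + 11 = 20.

20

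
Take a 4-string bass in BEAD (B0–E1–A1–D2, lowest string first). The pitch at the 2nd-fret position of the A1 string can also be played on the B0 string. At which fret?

12

A1 at fret 2 is A1 + 2 semitones = B1.
The open B0 string is 10 semitones below the open A1, so the same pitch on the B0 string lies at fret 2 + 10 = 12.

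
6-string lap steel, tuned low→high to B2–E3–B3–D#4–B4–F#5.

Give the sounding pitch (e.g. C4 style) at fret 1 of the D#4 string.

D#4 is MIDI 63. Adding 1 gives 64, which is E4.

E4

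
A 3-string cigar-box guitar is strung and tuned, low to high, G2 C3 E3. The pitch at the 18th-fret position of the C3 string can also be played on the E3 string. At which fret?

14

Fret 18 on C3 is MIDI 48 + 18 = 66 (G♭4). On the E3 string (open MIDI 52), that pitch is 66 − 52 = fret 14.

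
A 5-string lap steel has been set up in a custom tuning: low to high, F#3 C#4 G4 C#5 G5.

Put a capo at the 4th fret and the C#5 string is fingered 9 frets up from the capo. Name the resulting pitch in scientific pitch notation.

The capo raises the open C#5 by 4 semitones to F5; fretting 9 more gives C#5 + 4 + 9 = C#5 + 13 semitones = D6.

D6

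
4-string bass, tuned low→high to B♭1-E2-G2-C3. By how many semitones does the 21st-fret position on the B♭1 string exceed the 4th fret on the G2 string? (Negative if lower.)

8 semitones

B♭1 at fret 21 → G3 (MIDI 55); G2 at fret 4 → B2 (MIDI 47).
55 − 47 = 8, so the two pitches are 8 semitones apart.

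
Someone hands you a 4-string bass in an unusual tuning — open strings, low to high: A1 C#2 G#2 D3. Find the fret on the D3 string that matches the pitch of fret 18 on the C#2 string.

C#2 at fret 18 is C#2 + 18 semitones = G3.
The open D3 string is 13 semitones above the open C#2, so the same pitch on the D3 string lies at fret 18 − 13 = 5.

5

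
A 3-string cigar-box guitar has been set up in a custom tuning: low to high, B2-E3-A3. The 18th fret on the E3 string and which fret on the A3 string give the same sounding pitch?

13

Fret 18 on E3 is MIDI 52 + 18 = 70 (A♯4). On the A3 string (open MIDI 57), that pitch is 70 − 57 = fret 13.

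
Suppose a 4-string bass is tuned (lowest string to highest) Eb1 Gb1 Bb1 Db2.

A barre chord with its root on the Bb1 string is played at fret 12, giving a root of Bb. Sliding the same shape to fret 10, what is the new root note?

Moving from fret 12 to fret 10 shifts the root by -2 semitones.
Bb down 2 semitones is Ab.

Ab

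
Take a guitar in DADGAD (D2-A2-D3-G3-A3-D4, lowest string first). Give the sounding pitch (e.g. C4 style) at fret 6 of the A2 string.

The open A2 string plus 6 semitones: A–A#–B–C–C#–D–D#.
The walk passes from B into C once, so the octave number goes from 2 to 3.

D#3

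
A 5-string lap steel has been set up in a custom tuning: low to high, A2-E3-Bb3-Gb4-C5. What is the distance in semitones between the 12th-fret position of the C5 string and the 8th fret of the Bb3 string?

18 semitones

C5 at fret 12 → C6 (MIDI 84); Bb3 at fret 8 → Gb4 (MIDI 66).
84 − 66 = 18, so the two pitches are 18 semitones apart, with C6 the higher.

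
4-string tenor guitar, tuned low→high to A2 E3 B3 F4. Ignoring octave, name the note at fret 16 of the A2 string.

Each fret is one semitone, so A2 + 16 = C#.
(Equivalently spelled Db.)

C#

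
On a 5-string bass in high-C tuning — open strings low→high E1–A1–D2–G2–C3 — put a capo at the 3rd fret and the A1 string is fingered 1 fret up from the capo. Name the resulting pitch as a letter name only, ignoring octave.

The capo raises the open A1 by 3 semitones to C2; fretting 1 more gives A1 + 3 + 1 = A1 + 4 semitones, landing on C#.
(Also written Db.)

C#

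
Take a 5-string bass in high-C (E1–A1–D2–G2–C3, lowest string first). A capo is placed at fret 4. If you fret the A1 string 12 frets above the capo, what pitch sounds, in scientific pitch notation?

The capo raises the open A1 by 4 semitones to C#2; fretting 12 more gives A1 + 4 + 12 = A1 + 16 semitones = C#3.
(Also written Db.)

C#3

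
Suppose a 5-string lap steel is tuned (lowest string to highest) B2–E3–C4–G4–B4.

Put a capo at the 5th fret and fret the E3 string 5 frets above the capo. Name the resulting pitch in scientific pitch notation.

D4

The capo raises the open E3 by 5 semitones to A3; fretting 5 more gives E3 + 5 + 5 = E3 + 10 semitones = D4.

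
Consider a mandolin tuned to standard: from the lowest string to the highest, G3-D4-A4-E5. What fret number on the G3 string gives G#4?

13

G#4 is 13 semitones above the open G3 (G–G#–A–A#–…–F#–G–G#), so it sits at fret 13.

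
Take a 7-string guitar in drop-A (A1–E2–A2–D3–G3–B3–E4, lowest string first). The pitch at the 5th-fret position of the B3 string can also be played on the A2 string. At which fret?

Fret 5 on B3 is MIDI 59 + 5 = 64 (E4). On the A2 string (open MIDI 45), that pitch is 64 − 45 = fret 19.

19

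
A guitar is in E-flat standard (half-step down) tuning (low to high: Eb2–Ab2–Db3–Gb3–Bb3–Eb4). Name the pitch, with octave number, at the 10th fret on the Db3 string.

The open Db3 string plus 10 semitones: Db–D–Eb–E–…–A–Bb–B.
No B→C boundary is crossed, so the octave stays at 3.

B3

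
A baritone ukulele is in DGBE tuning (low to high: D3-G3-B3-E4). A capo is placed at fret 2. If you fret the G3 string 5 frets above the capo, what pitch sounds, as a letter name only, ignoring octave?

The capo raises the open G3 by 2 semitones to A3; fretting 5 more gives G3 + 2 + 5 = G3 + 7 semitones, landing on D.

D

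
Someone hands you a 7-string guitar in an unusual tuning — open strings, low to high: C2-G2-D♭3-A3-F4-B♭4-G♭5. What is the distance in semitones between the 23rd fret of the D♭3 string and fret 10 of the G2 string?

19 semitones

D♭3 at fret 23 → C5 (MIDI 72); G2 at fret 10 → F3 (MIDI 53).
72 − 53 = 19, so the two pitches are 19 semitones apart, with C5 the higher.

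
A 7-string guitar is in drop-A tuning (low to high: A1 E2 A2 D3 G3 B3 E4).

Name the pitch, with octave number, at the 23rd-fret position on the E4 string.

D#6

Each fret is one semitone, so E4 + 23 = D#6.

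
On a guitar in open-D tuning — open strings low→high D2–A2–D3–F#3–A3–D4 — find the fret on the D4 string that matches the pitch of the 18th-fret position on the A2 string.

1

A2 at fret 18 is A2 + 18 semitones = D#4.
The open D4 string is 17 semitones above the open A2, so the same pitch on the D4 string lies at fret 18 − 17 = 1.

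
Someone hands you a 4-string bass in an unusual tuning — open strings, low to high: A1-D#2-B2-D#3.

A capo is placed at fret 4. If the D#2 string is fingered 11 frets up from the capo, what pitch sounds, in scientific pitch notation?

The capo raises the open D#2 by 4 semitones to G2; fretting 11 more gives D#2 + 4 + 11 = D#2 + 15 semitones = F#3.
(Also written Gb.)

F#3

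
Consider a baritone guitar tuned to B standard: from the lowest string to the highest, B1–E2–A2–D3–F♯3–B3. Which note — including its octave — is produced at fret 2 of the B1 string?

C♯2

The open B1 string plus 2 semitones: B–C–C#.
The walk passes from B into C once, so the octave number goes from 1 to 2.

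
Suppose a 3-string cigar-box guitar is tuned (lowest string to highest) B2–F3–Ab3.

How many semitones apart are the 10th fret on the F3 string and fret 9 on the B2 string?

7 semitones

F3 at fret 10 → Eb4 (MIDI 63); B2 at fret 9 → Ab3 (MIDI 56).
63 − 56 = 7, so the two pitches are 7 semitones apart, with Eb4 the higher.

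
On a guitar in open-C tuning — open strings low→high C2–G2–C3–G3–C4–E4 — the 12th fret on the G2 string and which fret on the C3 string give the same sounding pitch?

G2 at fret 12 is G2 + 12 semitones = G3.
The open C3 string is 5 semitones above the open G2, so the same pitch on the C3 string lies at fret 12 − 5 = 7.

7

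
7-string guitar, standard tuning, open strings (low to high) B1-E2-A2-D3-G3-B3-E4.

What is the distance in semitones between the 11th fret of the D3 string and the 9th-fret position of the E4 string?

12 semitones

D3 at fret 11 → C#4 (MIDI 61); E4 at fret 9 → C#5 (MIDI 73).
61 − 73 = -12, so the two pitches are 12 semitones apart, with C#5 the higher.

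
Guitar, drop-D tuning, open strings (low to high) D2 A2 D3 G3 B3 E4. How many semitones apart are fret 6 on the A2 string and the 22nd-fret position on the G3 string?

A2 at fret 6 → D♯3 (MIDI 51); G3 at fret 22 → F5 (MIDI 77).
51 − 77 = -26, so the two pitches are 26 semitones apart, with F5 the higher.

26 semitones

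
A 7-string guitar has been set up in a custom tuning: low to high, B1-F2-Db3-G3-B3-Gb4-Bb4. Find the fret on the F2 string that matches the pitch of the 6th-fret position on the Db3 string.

14

Db3 at fret 6 is Db3 + 6 semitones = G3.
The open F2 string is 8 semitones below the open Db3, so the same pitch on the F2 string lies at fret 6 + 8 = 14.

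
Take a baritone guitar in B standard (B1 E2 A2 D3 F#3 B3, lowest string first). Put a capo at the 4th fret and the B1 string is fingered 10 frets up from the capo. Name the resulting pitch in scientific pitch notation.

C#3

The capo raises the open B1 by 4 semitones to D#2; fretting 10 more gives B1 + 4 + 10 = B1 + 14 semitones = C#3.
(Also written Db.)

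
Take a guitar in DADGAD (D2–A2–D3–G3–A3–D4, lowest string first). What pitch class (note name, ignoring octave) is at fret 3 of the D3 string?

F

The open D3 string plus 3 semitones: D–D#–E–F.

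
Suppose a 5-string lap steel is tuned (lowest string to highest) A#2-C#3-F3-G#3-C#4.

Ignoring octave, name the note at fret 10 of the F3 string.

D#

The open F3 string plus 10 semitones: F–F#–G–G#–…–C#–D–D#.
(Equivalently spelled Eb.)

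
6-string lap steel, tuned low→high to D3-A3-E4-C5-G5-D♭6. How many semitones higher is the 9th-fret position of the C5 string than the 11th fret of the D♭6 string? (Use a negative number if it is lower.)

C5 at fret 9 → A5 (MIDI 81); D♭6 at fret 11 → C7 (MIDI 96).
81 − 96 = -15, so the two pitches are 15 semitones apart.

-15 semitones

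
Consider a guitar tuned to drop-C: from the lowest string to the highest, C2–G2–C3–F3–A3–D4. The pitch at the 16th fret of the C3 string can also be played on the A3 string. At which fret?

C3 at fret 16 is C3 + 16 semitones = E4.
The open A3 string is 9 semitones above the open C3, so the same pitch on the A3 string lies at fret 16 − 9 = 7.

7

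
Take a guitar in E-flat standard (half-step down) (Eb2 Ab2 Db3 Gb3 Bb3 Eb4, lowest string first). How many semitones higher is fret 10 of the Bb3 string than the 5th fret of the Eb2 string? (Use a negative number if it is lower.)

24 semitones

Bb3 at fret 10 → Ab4 (MIDI 68); Eb2 at fret 5 → Ab2 (MIDI 44).
68 − 44 = 24, so the two pitches are 24 semitones apart.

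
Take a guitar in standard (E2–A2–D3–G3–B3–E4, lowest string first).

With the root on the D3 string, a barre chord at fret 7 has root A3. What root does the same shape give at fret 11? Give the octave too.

Moving from fret 7 to fret 11 shifts the root by 4 semitones.
A3 up 4 semitones is C#4.

C#4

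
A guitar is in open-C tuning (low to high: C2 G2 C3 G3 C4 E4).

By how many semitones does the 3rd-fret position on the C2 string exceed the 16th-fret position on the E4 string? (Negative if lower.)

-41 semitones

C2 at fret 3 → D♯2 (MIDI 39); E4 at fret 16 → G♯5 (MIDI 80).
39 − 80 = -41, so the two pitches are 41 semitones apart.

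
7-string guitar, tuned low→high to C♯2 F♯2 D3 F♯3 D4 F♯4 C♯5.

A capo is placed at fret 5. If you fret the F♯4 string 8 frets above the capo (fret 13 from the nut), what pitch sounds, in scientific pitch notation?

The capo raises the open F♯4 by 5 semitones to B4; fretting 8 more gives F♯4 + 5 + 8 = F♯4 + 13 semitones = G5.

G5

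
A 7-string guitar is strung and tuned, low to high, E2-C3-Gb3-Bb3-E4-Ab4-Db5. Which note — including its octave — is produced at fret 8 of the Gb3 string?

D4

The open Gb3 string plus 8 semitones: Gb–G–Ab–A–Bb–B–C–Db–D.
The walk passes from B into C once, so the octave number goes from 3 to 4.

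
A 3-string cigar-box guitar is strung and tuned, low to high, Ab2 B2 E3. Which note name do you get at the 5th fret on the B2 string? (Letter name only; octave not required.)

E

The open B2 string plus 5 semitones: B–C–Db–D–Eb–E.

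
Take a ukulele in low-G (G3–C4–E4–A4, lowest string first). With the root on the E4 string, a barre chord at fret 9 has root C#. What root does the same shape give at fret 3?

G

Moving from fret 9 to fret 3 shifts the root by -6 semitones.
C# down 6 semitones is G.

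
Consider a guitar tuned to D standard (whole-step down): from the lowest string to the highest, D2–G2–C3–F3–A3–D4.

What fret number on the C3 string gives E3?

4

E3 is 4 semitones above the open C3 (C–C#–D–D#–E), so it sits at fret 4.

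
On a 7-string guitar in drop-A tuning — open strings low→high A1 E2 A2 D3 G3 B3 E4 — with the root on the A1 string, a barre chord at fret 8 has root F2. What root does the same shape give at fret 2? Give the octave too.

B1

Moving from fret 8 to fret 2 shifts the root by -6 semitones.
F2 down 6 semitones is B1.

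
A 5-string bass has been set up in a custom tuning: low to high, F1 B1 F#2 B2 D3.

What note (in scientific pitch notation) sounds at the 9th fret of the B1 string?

B1 is MIDI 35. Adding 9 gives 44, which is G#2.
(Equivalently spelled Ab2.)

G#2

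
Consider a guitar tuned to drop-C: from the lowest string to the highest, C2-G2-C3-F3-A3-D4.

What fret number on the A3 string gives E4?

E4 is 7 semitones above the open A3 (A–A#–B–C–C#–D–D#–E), so it sits at fret 7.

7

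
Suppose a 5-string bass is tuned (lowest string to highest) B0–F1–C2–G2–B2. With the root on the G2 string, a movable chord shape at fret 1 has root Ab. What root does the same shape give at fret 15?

Bb

Moving from fret 1 to fret 15 shifts the root by 14 semitones.
Ab up 14 semitones is Bb.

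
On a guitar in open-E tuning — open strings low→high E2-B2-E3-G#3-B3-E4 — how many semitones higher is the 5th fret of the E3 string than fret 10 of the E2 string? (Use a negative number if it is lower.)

E3 at fret 5 → A3 (MIDI 57); E2 at fret 10 → D3 (MIDI 50).
57 − 50 = 7, so the two pitches are 7 semitones apart.

7 semitones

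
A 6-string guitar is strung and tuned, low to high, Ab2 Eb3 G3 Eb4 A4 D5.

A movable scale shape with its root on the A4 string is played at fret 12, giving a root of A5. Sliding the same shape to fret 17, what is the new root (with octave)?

D6

Moving from fret 12 to fret 17 shifts the root by 5 semitones.
A5 up 5 semitones is D6.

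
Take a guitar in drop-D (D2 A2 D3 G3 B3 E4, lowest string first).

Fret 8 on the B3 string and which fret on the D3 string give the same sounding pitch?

17

B3 at fret 8 is B3 + 8 semitones = G4.
The open D3 string is 9 semitones below the open B3, so the same pitch on the D3 string lies at fret 8 + 9 = 17.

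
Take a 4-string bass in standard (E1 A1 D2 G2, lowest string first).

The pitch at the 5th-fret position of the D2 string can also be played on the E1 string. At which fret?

D2 at fret 5 is D2 + 5 semitones = G2.
The open E1 string is 10 semitones below the open D2, so the same pitch on the E1 string lies at fret 5 + 10 = 15.

15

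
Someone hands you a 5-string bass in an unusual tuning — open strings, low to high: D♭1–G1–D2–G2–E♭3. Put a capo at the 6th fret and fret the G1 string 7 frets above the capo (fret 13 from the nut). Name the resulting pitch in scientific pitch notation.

A♭2

The capo raises the open G1 by 6 semitones to D♭2; fretting 7 more gives G1 + 6 + 7 = G1 + 13 semitones = A♭2.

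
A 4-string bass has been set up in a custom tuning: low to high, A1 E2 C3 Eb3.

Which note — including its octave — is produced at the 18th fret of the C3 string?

The open C3 string plus 18 semitones: C–Db–D–Eb–…–E–F–Gb.
The walk passes from B into C once, so the octave number goes from 3 to 4.

Gb4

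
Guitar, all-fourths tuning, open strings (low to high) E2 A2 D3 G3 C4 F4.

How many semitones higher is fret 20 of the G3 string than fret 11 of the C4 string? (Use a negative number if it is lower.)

4 semitones

G3 at fret 20 → D#5 (MIDI 75); C4 at fret 11 → B4 (MIDI 71).
75 − 71 = 4, so the two pitches are 4 semitones apart.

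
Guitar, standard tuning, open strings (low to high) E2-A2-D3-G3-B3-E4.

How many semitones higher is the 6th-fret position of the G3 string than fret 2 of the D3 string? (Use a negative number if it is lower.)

G3 at fret 6 → C#4 (MIDI 61); D3 at fret 2 → E3 (MIDI 52).
61 − 52 = 9, so the two pitches are 9 semitones apart.

9 semitones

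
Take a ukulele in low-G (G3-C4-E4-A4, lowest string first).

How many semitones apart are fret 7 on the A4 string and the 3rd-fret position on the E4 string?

A4 at fret 7 → E5 (MIDI 76); E4 at fret 3 → G4 (MIDI 67).
76 − 67 = 9, so the two pitches are 9 semitones apart, with E5 the higher.

9 semitones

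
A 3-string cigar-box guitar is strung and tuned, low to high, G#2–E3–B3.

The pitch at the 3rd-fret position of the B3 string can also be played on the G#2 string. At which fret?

18

B3 at fret 3 is B3 + 3 semitones = D4.
The open G#2 string is 15 semitones below the open B3, so the same pitch on the G#2 string lies at fret 3 + 15 = 18.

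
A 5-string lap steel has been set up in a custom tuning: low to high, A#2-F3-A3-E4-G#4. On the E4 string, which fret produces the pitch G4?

3

G4 is 3 semitones above the open E4 (E–F–F#–G), so it sits at fret 3.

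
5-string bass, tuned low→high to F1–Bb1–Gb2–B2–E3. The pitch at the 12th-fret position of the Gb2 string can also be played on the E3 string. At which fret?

Fret 12 on Gb2 is MIDI 42 + 12 = 54 (Gb3). On the E3 string (open MIDI 52), that pitch is 54 − 52 = fret 2.

2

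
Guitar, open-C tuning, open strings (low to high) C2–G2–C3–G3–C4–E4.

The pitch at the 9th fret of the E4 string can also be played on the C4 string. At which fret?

13

E4 at fret 9 is E4 + 9 semitones = C#5.
The open C4 string is 4 semitones below the open E4, so the same pitch on the C4 string lies at fret 9 + 4 = 13.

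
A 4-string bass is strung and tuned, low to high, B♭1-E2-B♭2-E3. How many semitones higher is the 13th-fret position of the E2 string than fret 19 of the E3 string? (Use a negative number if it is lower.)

E2 at fret 13 → F3 (MIDI 53); E3 at fret 19 → B4 (MIDI 71).
53 − 71 = -18, so the two pitches are 18 semitones apart.

-18 semitones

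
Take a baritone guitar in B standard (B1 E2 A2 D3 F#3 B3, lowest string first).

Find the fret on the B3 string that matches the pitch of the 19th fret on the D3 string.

Fret 19 on D3 is MIDI 50 + 19 = 69 (A4). On the B3 string (open MIDI 59), that pitch is 69 − 59 = fret 10.

10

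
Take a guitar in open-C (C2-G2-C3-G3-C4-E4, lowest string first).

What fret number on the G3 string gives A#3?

3

A#3 is 3 semitones above the open G3 (G–G#–A–A#), so it sits at fret 3.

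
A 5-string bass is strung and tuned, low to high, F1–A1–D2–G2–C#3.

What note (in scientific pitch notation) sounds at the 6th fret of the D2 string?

G#2

Each fret is one semitone, so D2 + 6 = G#2.
(Equivalently spelled Ab2.)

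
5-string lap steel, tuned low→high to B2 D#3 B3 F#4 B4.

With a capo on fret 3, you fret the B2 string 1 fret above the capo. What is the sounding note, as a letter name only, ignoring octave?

D#

The capo raises the open B2 by 3 semitones to D3; fretting 1 more gives B2 + 3 + 1 = B2 + 4 semitones, landing on D#.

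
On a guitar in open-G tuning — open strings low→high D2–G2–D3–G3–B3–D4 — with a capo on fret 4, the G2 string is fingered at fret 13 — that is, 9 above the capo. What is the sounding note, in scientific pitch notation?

G♯3

The capo raises the open G2 by 4 semitones to B2; fretting 9 more gives G2 + 4 + 9 = G2 + 13 semitones = G♯3.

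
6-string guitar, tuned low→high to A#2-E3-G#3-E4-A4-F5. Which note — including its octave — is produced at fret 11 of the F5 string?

The open F5 string plus 11 semitones: F–F#–G–G#–…–D–D#–E.
The walk passes from B into C once, so the octave number goes from 5 to 6.

E6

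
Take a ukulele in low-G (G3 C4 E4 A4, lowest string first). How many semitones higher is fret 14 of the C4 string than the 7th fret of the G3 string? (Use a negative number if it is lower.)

12 semitones

C4 at fret 14 → D5 (MIDI 74); G3 at fret 7 → D4 (MIDI 62).
74 − 62 = 12, so the two pitches are 12 semitones apart.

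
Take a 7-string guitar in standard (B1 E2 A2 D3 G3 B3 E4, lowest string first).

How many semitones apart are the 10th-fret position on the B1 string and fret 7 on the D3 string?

B1 at fret 10 → A2 (MIDI 45); D3 at fret 7 → A3 (MIDI 57).
45 − 57 = -12, so the two pitches are 12 semitones apart, with A3 the higher.

12 semitones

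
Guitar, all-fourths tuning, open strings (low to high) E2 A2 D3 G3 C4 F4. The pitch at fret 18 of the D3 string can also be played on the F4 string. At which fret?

D3 at fret 18 is D3 + 18 semitones = G#4.
The open F4 string is 15 semitones above the open D3, so the same pitch on the F4 string lies at fret 18 − 15 = 3.

3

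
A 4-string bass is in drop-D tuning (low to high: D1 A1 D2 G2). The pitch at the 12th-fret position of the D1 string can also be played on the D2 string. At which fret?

D1 at fret 12 is D1 + 12 semitones = D2.
The open D2 string is 12 semitones above the open D1, so the same pitch on the D2 string lies at fret 12 − 12 = 0.

0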